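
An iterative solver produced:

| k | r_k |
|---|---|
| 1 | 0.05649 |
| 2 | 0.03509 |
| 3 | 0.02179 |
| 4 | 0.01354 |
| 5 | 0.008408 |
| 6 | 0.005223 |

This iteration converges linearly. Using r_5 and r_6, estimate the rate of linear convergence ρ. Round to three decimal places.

ρ ≈ r_6/r_5 = 0.005223/0.008408 = 0.62119

0.621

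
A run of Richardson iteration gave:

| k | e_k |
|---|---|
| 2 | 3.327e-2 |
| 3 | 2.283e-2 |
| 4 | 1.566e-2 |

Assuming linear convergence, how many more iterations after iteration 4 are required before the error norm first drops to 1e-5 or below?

Rate ρ ≈ e_4/e_3 = 1.566e-2/2.283e-2 = 0.6859.
After j more steps, e_{4+j} ≈ 1.566e-2·ρ^j; need ρ^j ≤ 1e-5/1.566e-2 = 0.00063857.
j ≥ ln(0.00063857)/ln(0.6859) = -7.3563/-0.37702 = 19.512.
So 20 more iterations are needed.

20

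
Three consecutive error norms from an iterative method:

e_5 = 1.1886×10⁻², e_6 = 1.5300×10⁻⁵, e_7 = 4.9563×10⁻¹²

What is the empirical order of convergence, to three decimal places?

2.245

p ≈ ln(e_7/e_6) / ln(e_6/e_5)
  = ln(4.9563×10⁻¹²/1.5300×10⁻⁵) / ln(1.5300×10⁻⁵/1.1886×10⁻²)
  = ln(3.23941e-07) / ln(0.00128723)
  = -14.942704 / -6.655263 ≈ 2.245246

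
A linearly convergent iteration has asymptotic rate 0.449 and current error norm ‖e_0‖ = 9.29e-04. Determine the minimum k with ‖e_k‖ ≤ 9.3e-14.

After k steps, ‖e_k‖ ≈ 9.29e-04·0.449^k.
Need 0.449^k ≤ 9.3e-14/9.29e-04 = 1.00108e-10.
k ≥ ln(1.00108e-10)/ln(0.449) = -23.0248/-0.80073 = 28.755.
Smallest integer k = 29.

29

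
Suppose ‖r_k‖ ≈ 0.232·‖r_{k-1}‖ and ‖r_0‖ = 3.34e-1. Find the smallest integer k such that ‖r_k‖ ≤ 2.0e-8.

After k steps, ‖r_k‖ ≈ 3.34e-1·0.232^k.
Need 0.232^k ≤ 2.0e-8/3.34e-1 = 5.98802e-08.
k ≥ ln(5.98802e-08)/ln(0.232) = -16.6309/-1.46102 = 11.383.
Smallest integer k = 12.

12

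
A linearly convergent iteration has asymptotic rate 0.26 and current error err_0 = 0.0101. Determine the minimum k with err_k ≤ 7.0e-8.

After k steps, err_k ≈ 0.0101·0.26^k.
Need 0.26^k ≤ 7.0e-8/0.0101 = 6.93069e-06.
k ≥ ln(6.93069e-06)/ln(0.26) = -11.8796/-1.34707 = 8.819.
Smallest integer k = 9.

9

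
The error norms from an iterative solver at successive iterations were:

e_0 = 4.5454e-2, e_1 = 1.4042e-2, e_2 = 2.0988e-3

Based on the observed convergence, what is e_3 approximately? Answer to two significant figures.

First estimate the order: p ≈ ln(e_2/e_1) / ln(e_1/e_0) = ln(2.0988e-3/1.4042e-2)/ln(1.4042e-2/4.5454e-2) = ln(0.149466)/ln(0.308928) ≈ 1.6181.
Then e_3 ≈ e_2·(e_2/e_1)^p = 2.0988e-3·(0.149466)^1.6181 = 2.0988e-3·0.0461665 ≈ 9.689e-05.

9.7e-5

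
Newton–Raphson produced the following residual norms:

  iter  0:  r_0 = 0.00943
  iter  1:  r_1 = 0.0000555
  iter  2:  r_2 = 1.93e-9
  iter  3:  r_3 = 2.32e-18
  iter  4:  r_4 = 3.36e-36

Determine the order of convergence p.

Consecutive ratios: r_4/r_3 = 3.36e-36/2.32e-18 = 1.44828e-18, r_3/r_2 = 2.32e-18/1.93e-9 = 1.20207e-09.
p ≈ ln(1.44828e-18)/ln(1.20207e-09) = -41.0762/-20.5392 ≈ 2.00.
So the convergence is quadratic (order 2).

2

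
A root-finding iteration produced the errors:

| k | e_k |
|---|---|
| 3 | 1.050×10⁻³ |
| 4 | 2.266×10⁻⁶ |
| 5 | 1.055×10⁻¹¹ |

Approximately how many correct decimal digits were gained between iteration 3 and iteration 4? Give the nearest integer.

3

Digits gained ≈ log₁₀(e_3/e_4) = log₁₀(1.050×10⁻³/2.266×10⁻⁶) = log₁₀(463.372) ≈ 2.666.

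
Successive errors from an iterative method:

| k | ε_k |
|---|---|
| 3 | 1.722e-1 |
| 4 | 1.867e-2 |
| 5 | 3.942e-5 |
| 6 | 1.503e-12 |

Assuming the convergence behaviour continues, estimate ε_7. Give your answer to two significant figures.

4.0e-33

First estimate the order: p ≈ ln(ε_6/ε_5) / ln(ε_5/ε_4) = ln(1.503e-12/3.942e-5)/ln(3.942e-5/1.867e-2) = ln(3.81279e-08)/ln(0.00211141) ≈ 2.7729.
Then ε_7 ≈ ε_6·(ε_6/ε_5)^p = 1.503e-12·(3.81279e-08)^2.7729 = 1.503e-12·2.68243e-21 ≈ 4.032e-33.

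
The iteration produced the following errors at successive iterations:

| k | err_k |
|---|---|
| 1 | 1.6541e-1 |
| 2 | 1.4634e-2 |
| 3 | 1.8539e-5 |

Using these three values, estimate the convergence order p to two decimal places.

2.75

p ≈ ln(err_3/err_2) / ln(err_2/err_1)
  = ln(1.8539e-5/1.4634e-2) / ln(1.4634e-2/1.6541e-1)
  = ln(0.00126684) / ln(0.0884711)
  = -6.67123 / -2.42508 ≈ 2.75093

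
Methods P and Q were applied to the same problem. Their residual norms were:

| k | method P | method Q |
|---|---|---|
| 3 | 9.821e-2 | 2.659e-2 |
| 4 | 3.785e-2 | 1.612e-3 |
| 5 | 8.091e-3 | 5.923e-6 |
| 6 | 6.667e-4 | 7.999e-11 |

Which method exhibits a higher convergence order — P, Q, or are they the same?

Method P: p ≈ ln(6.667e-4/8.091e-3)/ln(8.091e-3/3.785e-2) ≈ 1.62.
Method Q: p ≈ ln(7.999e-11/5.923e-6)/ln(5.923e-6/1.612e-3) ≈ 2.00.
Method Q has the higher order (≈2.0 vs ≈1.6).

Q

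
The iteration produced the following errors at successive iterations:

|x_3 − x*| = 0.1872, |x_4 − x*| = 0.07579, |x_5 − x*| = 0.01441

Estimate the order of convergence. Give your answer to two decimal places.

p ≈ ln(|x_5 − x*|/|x_4 − x*|) / ln(|x_4 − x*|/|x_3 − x*|)
  = ln(0.01441/0.07579) / ln(0.07579/0.1872)
  = ln(0.190131) / ln(0.404861)
  = -1.66004 / -0.90421 ≈ 1.83590

1.84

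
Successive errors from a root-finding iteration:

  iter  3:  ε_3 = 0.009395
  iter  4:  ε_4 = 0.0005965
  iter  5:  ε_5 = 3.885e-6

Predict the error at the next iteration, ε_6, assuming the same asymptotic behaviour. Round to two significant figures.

4.0e-10

First estimate the order: p ≈ ln(ε_5/ε_4) / ln(ε_4/ε_3) = ln(3.885e-6/0.0005965)/ln(0.0005965/0.009395) = ln(0.00651299)/ln(0.0634912) ≈ 1.8260.
Then ε_6 ≈ ε_5·(ε_5/ε_4)^p = 3.885e-6·(0.00651299)^1.8260 = 3.885e-6·0.00010185 ≈ 3.957e-10.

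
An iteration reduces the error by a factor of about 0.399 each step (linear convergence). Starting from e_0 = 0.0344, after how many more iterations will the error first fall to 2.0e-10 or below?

21

After k steps, e_k ≈ 0.0344·0.399^k.
Need 0.399^k ≤ 2.0e-10/0.0344 = 5.81395e-09.
k ≥ ln(5.81395e-09)/ln(0.399) = -18.9630/-0.91879 = 20.639.
Smallest integer k = 21.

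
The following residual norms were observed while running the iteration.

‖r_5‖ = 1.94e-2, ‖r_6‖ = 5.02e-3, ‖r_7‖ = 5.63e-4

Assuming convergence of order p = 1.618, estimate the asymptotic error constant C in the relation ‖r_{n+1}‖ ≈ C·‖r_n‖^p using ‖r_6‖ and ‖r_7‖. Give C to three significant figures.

C ≈ ‖r_7‖ / ‖r_6‖^1.618
  = 5.63e-4 / (5.02e-3)^1.618
  = 5.63e-4 / 0.000190431 ≈ 2.9564

2.96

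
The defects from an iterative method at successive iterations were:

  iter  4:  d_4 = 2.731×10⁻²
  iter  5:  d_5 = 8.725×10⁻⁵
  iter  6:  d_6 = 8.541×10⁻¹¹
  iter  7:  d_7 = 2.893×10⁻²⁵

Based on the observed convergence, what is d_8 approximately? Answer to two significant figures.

First estimate the order: p ≈ ln(d_7/d_6) / ln(d_6/d_5) = ln(2.893×10⁻²⁵/8.541×10⁻¹¹)/ln(8.541×10⁻¹¹/8.725×10⁻⁵) = ln(3.38719e-15)/ln(9.78911e-07) ≈ 2.4080.
Then d_8 ≈ d_7·(d_7/d_6)^p = 2.893×10⁻²⁵·(3.38719e-15)^2.4080 = 2.893×10⁻²⁵·1.43171e-35 ≈ 4.142e-60.

4.1e-60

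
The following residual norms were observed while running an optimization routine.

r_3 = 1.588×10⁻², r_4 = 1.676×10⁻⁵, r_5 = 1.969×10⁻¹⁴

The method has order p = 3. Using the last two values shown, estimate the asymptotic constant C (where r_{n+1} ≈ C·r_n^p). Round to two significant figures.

4.2

C ≈ r_5 / r_4^3
  = 1.969×10⁻¹⁴ / (1.676×10⁻⁵)^3
  = 1.969×10⁻¹⁴ / 4.70784e-15 ≈ 4.1824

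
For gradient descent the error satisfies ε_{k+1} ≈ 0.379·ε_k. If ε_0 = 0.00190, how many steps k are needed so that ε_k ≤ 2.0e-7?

10

After k steps, ε_k ≈ 0.00190·0.379^k.
Need 0.379^k ≤ 2.0e-7/0.00190 = 0.000105263.
k ≥ ln(0.000105263)/ln(0.379) = -9.1590/-0.97022 = 9.440.
Smallest integer k = 10.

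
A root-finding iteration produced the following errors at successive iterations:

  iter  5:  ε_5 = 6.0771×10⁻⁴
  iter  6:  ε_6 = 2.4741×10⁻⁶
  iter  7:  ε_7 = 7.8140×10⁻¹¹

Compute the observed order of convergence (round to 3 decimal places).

1.883

p ≈ ln(ε_7/ε_6) / ln(ε_6/ε_5)
  = ln(7.8140×10⁻¹¹/2.4741×10⁻⁶) / ln(2.4741×10⁻⁶/6.0771×10⁻⁴)
  = ln(3.15832e-05) / ln(0.00407119)
  = -10.362885 / -5.503820 ≈ 1.882853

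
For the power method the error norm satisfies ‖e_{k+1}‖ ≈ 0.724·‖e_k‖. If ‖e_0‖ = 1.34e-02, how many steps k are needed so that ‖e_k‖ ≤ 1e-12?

After k steps, ‖e_k‖ ≈ 1.34e-02·0.724^k.
Need 0.724^k ≤ 1e-12/1.34e-02 = 7.46269e-11.
k ≥ ln(7.46269e-11)/ln(0.724) = -23.3185/-0.32296 = 72.202.
Smallest integer k = 73.

73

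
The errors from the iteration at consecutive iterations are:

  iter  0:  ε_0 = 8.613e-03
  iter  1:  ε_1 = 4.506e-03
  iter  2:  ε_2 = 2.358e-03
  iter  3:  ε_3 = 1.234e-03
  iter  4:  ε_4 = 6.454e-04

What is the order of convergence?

1

Consecutive ratios: ε_4/ε_3 = 6.454e-04/1.234e-03 = 0.523015, ε_3/ε_2 = 1.234e-03/2.358e-03 = 0.523325.
p ≈ ln(0.523015)/ln(0.523325) = -0.6481/-0.6476 ≈ 1.00.
So the convergence is linear (order 1).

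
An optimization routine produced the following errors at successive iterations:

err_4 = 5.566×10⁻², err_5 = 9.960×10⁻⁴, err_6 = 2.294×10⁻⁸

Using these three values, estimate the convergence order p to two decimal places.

2.65

p ≈ ln(err_6/err_5) / ln(err_5/err_4)
  = ln(2.294×10⁻⁸/9.960×10⁻⁴) / ln(9.960×10⁻⁴/5.566×10⁻²)
  = ln(2.30321e-05) / ln(0.0178944)
  = -10.67862 / -4.02327 ≈ 2.65421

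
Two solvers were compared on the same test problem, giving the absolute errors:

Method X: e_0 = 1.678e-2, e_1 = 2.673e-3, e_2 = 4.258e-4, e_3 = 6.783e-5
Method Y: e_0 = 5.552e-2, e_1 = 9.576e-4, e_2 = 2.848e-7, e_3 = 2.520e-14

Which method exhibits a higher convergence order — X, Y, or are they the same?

Method X: p ≈ ln(6.783e-5/4.258e-4)/ln(4.258e-4/2.673e-3) ≈ 1.00.
Method Y: p ≈ ln(2.520e-14/2.848e-7)/ln(2.848e-7/9.576e-4) ≈ 2.00.
Method Y has the higher order (≈2.0 vs ≈1.0).

Y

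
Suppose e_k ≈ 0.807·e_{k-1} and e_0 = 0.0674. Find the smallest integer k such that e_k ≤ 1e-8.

After k steps, e_k ≈ 0.0674·0.807^k.
Need 0.807^k ≤ 1e-8/0.0674 = 1.48368e-07.
k ≥ ln(1.48368e-07)/ln(0.807) = -15.7236/-0.21443 = 73.327.
Smallest integer k = 74.

74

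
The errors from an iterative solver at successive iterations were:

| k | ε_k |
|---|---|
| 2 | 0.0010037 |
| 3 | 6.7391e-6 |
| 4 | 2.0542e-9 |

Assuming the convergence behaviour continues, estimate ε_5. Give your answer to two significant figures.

First estimate the order: p ≈ ln(ε_4/ε_3) / ln(ε_3/ε_2) = ln(2.0542e-9/6.7391e-6)/ln(6.7391e-6/0.0010037) = ln(0.000304818)/ln(0.00671426) ≈ 1.6180.
Then ε_5 ≈ ε_4·(ε_4/ε_3)^p = 2.0542e-9·(0.000304818)^1.6180 = 2.0542e-9·2.04728e-06 ≈ 4.206e-15.

4.2e-15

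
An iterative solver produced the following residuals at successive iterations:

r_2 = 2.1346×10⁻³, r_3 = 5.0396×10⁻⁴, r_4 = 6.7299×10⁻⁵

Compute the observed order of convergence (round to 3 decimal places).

1.395

p ≈ ln(r_4/r_3) / ln(r_3/r_2)
  = ln(6.7299×10⁻⁵/5.0396×10⁻⁴) / ln(5.0396×10⁻⁴/2.1346×10⁻³)
  = ln(0.13354) / ln(0.236091)
  = -2.013354 / -1.443538 ≈ 1.394736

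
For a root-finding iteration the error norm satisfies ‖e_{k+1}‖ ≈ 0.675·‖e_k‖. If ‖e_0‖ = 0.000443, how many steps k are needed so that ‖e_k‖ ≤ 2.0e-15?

After k steps, ‖e_k‖ ≈ 0.000443·0.675^k.
Need 0.675^k ≤ 2.0e-15/0.000443 = 4.51467e-12.
k ≥ ln(4.51467e-12)/ln(0.675) = -26.1237/-0.39304 = 66.466.
Smallest integer k = 67.

67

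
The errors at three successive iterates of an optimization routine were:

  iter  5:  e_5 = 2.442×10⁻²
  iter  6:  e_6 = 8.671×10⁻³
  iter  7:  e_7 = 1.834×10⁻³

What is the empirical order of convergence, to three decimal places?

p ≈ ln(e_7/e_6) / ln(e_6/e_5)
  = ln(1.834×10⁻³/8.671×10⁻³) / ln(8.671×10⁻³/2.442×10⁻²)
  = ln(0.21151) / ln(0.355078)
  = -1.553483 / -1.035418 ≈ 1.500344

1.500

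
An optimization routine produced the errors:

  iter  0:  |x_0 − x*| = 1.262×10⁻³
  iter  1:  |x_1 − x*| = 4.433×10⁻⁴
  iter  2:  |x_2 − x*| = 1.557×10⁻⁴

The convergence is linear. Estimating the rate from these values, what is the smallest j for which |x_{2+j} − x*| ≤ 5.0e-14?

21

Rate ρ ≈ |x_2 − x*|/|x_1 − x*| = 1.557×10⁻⁴/4.433×10⁻⁴ = 0.3512.
After j more steps, |x_{2+j} − x*| ≈ 1.557×10⁻⁴·ρ^j; need ρ^j ≤ 5.0e-14/1.557×10⁻⁴ = 3.2113e-10.
j ≥ ln(3.2113e-10)/ln(0.3512) = -21.8592/-1.04640 = 20.890.
So 21 more iterations are needed.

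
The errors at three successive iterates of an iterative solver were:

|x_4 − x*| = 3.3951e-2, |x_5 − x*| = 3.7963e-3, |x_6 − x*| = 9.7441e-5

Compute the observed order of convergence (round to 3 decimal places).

p ≈ ln(|x_6 − x*|/|x_5 − x*|) / ln(|x_5 − x*|/|x_4 − x*|)
  = ln(9.7441e-5/3.7963e-3) / ln(3.7963e-3/3.3951e-2)
  = ln(0.0256674) / ln(0.111817)
  = -3.662534 / -2.190892 ≈ 1.671709

1.672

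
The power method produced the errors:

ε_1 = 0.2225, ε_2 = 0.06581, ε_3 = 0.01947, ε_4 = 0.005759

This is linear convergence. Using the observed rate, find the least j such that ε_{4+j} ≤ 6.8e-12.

17

Rate ρ ≈ ε_4/ε_3 = 0.005759/0.01947 = 0.2958.
After j more steps, ε_{4+j} ≈ 0.005759·ρ^j; need ρ^j ≤ 6.8e-12/0.005759 = 1.18076e-09.
j ≥ ln(1.18076e-09)/ln(0.2958) = -20.5571/-1.21807 = 16.877.
So 17 more iterations are needed.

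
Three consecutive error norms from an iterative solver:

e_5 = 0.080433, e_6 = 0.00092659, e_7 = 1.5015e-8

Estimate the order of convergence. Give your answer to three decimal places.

p ≈ ln(e_7/e_6) / ln(e_6/e_5)
  = ln(1.5015e-8/0.00092659) / ln(0.00092659/0.080433)
  = ln(1.62046e-05) / ln(0.01152)
  = -11.030215 / -4.463671 ≈ 2.471108

2.471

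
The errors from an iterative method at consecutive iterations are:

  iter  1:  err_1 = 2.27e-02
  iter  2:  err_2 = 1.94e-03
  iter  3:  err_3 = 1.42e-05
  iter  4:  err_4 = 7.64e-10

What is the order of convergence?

2

Consecutive ratios: err_4/err_3 = 7.64e-10/1.42e-05 = 5.38028e-05, err_3/err_2 = 1.42e-05/1.94e-03 = 0.00731959.
p ≈ ln(5.38028e-05)/ln(0.00731959) = -9.8302/-4.9172 ≈ 2.00.
So the convergence is quadratic (order 2).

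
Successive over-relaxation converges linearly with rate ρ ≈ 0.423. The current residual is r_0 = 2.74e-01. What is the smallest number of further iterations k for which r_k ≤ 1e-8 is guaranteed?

After k steps, r_k ≈ 2.74e-01·0.423^k.
Need 0.423^k ≤ 1e-8/2.74e-01 = 3.64964e-08.
k ≥ ln(3.64964e-08)/ln(0.423) = -17.1261/-0.86038 = 19.905.
Smallest integer k = 20.

20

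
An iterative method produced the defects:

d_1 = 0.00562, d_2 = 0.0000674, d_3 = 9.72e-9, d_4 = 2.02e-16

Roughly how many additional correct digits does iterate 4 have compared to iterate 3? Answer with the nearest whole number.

Digits gained ≈ log₁₀(d_3/d_4) = log₁₀(9.72e-9/2.02e-16) = log₁₀(4.81188e+07) ≈ 7.682.

8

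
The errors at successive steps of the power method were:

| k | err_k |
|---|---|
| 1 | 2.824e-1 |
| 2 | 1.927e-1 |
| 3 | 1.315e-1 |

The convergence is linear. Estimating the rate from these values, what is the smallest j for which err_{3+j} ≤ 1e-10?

55

Rate ρ ≈ err_3/err_2 = 1.315e-1/1.927e-1 = 0.6824.
After j more steps, err_{3+j} ≈ 1.315e-1·ρ^j; need ρ^j ≤ 1e-10/1.315e-1 = 7.60456e-10.
j ≥ ln(7.60456e-10)/ln(0.6824) = -20.9971/-0.38214 = 54.946.
So 55 more iterations are needed.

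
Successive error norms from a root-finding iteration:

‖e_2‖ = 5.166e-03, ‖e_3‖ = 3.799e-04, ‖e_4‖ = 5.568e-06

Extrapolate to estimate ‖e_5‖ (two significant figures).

6.0e-9

First estimate the order: p ≈ ln(‖e_4‖/‖e_3‖) / ln(‖e_3‖/‖e_2‖) = ln(5.568e-06/3.799e-04)/ln(3.799e-04/5.166e-03) = ln(0.0146565)/ln(0.0735385) ≈ 1.6180.
Then ‖e_5‖ ≈ ‖e_4‖·(‖e_4‖/‖e_3‖)^p = 5.568e-06·(0.0146565)^1.6180 = 5.568e-06·0.00107805 ≈ 6.003e-09.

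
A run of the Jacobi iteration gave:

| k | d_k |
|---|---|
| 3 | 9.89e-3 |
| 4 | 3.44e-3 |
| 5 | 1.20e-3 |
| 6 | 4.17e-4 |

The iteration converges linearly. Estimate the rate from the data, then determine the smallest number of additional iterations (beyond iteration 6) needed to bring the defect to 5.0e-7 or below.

Rate ρ ≈ d_6/d_5 = 4.17e-4/1.20e-3 = 0.3475.
After j more steps, d_{6+j} ≈ 4.17e-4·ρ^j; need ρ^j ≤ 5.0e-7/4.17e-4 = 0.00119904.
j ≥ ln(0.00119904)/ln(0.3475) = -6.7262/-1.05699 = 6.364.
So 7 more iterations are needed.

7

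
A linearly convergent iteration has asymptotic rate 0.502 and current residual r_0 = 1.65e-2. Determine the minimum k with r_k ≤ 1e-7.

18

After k steps, r_k ≈ 1.65e-2·0.502^k.
Need 0.502^k ≤ 1e-7/1.65e-2 = 6.06061e-06.
k ≥ ln(6.06061e-06)/ln(0.502) = -12.0137/-0.68916 = 17.432.
Smallest integer k = 18.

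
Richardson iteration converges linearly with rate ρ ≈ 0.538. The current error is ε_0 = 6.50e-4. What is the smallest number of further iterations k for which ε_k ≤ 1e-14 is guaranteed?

41

After k steps, ε_k ≈ 6.50e-4·0.538^k.
Need 0.538^k ≤ 1e-14/6.50e-4 = 1.53846e-11.
k ≥ ln(1.53846e-11)/ln(0.538) = -24.8977/-0.61990 = 40.164.
Smallest integer k = 41.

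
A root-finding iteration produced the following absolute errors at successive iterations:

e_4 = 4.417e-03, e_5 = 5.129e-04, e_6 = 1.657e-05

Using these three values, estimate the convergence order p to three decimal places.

p ≈ ln(e_6/e_5) / ln(e_5/e_4)
  = ln(1.657e-05/5.129e-04) / ln(5.129e-04/4.417e-03)
  = ln(0.0323065) / ln(0.11612)
  = -3.432487 / -2.153131 ≈ 1.594184

1.594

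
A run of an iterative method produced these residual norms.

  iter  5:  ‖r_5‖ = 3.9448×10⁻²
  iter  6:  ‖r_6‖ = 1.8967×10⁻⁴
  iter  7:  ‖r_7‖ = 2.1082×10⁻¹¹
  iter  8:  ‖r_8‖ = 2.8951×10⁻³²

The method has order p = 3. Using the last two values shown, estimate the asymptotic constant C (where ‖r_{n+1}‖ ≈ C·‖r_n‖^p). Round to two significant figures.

3.1

C ≈ ‖r_8‖ / ‖r_7‖^3
  = 2.8951×10⁻³² / (2.1082×10⁻¹¹)^3
  = 2.8951×10⁻³² / 9.36991e-33 ≈ 3.0898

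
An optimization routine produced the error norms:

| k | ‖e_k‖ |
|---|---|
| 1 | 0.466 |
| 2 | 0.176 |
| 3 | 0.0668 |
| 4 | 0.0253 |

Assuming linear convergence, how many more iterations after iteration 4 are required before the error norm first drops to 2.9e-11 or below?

22

Rate ρ ≈ ‖e_4‖/‖e_3‖ = 0.0253/0.0668 = 0.3787.
After j more steps, ‖e_{4+j}‖ ≈ 0.0253·ρ^j; need ρ^j ≤ 2.9e-11/0.0253 = 1.14625e-09.
j ≥ ln(1.14625e-09)/ln(0.3787) = -20.5868/-0.97101 = 21.201.
So 22 more iterations are needed.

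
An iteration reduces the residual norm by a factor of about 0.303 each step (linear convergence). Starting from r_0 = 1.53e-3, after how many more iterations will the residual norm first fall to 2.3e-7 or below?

After k steps, r_k ≈ 1.53e-3·0.303^k.
Need 0.303^k ≤ 2.3e-7/1.53e-3 = 0.000150327.
k ≥ ln(0.000150327)/ln(0.303) = -8.8027/-1.19402 = 7.372.
Smallest integer k = 8.

8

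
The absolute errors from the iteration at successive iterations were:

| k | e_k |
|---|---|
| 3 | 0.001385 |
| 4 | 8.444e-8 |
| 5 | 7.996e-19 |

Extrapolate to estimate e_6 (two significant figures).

1.2e-47

First estimate the order: p ≈ ln(e_5/e_4) / ln(e_4/e_3) = ln(7.996e-19/8.444e-8)/ln(8.444e-8/0.001385) = ln(9.46945e-12)/ln(6.09675e-05) ≈ 2.6154.
Then e_6 ≈ e_5·(e_5/e_4)^p = 7.996e-19·(9.46945e-12)^2.6154 = 7.996e-19·1.47462e-29 ≈ 1.179e-47.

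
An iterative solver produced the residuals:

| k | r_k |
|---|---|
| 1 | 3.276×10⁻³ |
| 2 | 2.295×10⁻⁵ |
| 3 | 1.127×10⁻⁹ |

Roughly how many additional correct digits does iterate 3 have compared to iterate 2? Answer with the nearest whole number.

4

Digits gained ≈ log₁₀(r_2/r_3) = log₁₀(2.295×10⁻⁵/1.127×10⁻⁹) = log₁₀(20363.8) ≈ 4.309.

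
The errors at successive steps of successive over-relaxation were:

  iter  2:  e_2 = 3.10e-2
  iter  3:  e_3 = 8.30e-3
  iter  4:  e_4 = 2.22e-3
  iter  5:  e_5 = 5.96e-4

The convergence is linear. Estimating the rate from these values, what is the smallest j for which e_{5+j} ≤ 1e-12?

Rate ρ ≈ e_5/e_4 = 5.96e-4/2.22e-3 = 0.2685.
After j more steps, e_{5+j} ≈ 5.96e-4·ρ^j; need ρ^j ≤ 1e-12/5.96e-4 = 1.67785e-09.
j ≥ ln(1.67785e-09)/ln(0.2685) = -20.2058/-1.31490 = 15.367.
So 16 more iterations are needed.

16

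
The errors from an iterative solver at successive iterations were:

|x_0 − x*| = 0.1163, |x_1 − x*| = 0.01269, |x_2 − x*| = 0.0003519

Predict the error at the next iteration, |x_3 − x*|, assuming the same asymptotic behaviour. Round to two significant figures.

1.1e-6

First estimate the order: p ≈ ln(|x_2 − x*|/|x_1 − x*|) / ln(|x_1 − x*|/|x_0 − x*|) = ln(0.0003519/0.01269)/ln(0.01269/0.1163) = ln(0.0277305)/ln(0.109114) ≈ 1.6183.
Then |x_3 − x*| ≈ |x_2 − x*|·(|x_2 − x*|/|x_1 − x*|)^p = 0.0003519·(0.0277305)^1.6183 = 0.0003519·0.00302161 ≈ 1.063e-06.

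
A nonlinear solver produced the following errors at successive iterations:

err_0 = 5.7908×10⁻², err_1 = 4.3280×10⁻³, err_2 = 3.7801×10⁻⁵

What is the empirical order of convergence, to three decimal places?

1.828

p ≈ ln(err_2/err_1) / ln(err_1/err_0)
  = ln(3.7801×10⁻⁵/4.3280×10⁻³) / ln(4.3280×10⁻³/5.7908×10⁻²)
  = ln(0.00873406) / ln(0.0747392)
  = -4.740525 / -2.593751 ≈ 1.827672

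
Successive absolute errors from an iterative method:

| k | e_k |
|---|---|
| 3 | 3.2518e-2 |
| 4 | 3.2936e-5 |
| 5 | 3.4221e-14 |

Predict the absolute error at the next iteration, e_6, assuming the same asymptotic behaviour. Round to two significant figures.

3.8e-41

First estimate the order: p ≈ ln(e_5/e_4) / ln(e_4/e_3) = ln(3.4221e-14/3.2936e-5)/ln(3.2936e-5/3.2518e-2) = ln(1.03902e-09)/ln(0.00101285) ≈ 3.0000.
Then e_6 ≈ e_5·(e_5/e_4)^p = 3.4221e-14·(1.03902e-09)^3.0000 = 3.4221e-14·1.12169e-27 ≈ 3.839e-41.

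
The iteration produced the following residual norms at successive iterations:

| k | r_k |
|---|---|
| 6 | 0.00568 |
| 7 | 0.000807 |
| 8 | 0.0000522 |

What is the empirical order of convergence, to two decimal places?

1.40

p ≈ ln(r_8/r_7) / ln(r_7/r_6)
  = ln(0.0000522/0.000807) / ln(0.000807/0.00568)
  = ln(0.064684) / ln(0.142077)
  = -2.73824 / -1.95139 ≈ 1.40323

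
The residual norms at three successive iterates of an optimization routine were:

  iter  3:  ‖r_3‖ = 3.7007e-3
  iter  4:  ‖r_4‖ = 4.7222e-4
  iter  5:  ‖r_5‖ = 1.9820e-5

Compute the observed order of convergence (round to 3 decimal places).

1.540

p ≈ ln(‖r_5‖/‖r_4‖) / ln(‖r_4‖/‖r_3‖)
  = ln(1.9820e-5/4.7222e-4) / ln(4.7222e-4/3.7007e-3)
  = ln(0.041972) / ln(0.127603)
  = -3.170753 / -2.058831 ≈ 1.540074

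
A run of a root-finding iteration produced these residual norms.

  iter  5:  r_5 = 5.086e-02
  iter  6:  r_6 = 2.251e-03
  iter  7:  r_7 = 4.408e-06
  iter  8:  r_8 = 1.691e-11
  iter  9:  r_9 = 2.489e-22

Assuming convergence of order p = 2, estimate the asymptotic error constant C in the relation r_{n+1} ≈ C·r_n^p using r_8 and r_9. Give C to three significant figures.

0.870

C ≈ r_9 / r_8^2
  = 2.489e-22 / (1.691e-11)^2
  = 2.489e-22 / 2.85948e-22 ≈ 0.87044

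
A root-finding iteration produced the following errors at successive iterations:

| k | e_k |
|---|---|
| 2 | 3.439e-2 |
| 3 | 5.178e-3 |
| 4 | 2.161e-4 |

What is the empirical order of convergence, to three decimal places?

1.678

p ≈ ln(e_4/e_3) / ln(e_3/e_2)
  = ln(2.161e-4/5.178e-3) / ln(5.178e-3/3.439e-2)
  = ln(0.0417343) / ln(0.150567)
  = -3.176432 / -1.893347 ≈ 1.677681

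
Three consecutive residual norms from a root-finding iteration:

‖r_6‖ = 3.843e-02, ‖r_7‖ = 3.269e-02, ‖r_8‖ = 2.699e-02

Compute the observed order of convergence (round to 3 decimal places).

1.184

p ≈ ln(‖r_8‖/‖r_7‖) / ln(‖r_7‖/‖r_6‖)
  = ln(2.699e-02/3.269e-02) / ln(3.269e-02/3.843e-02)
  = ln(0.825635) / ln(0.850638)
  = -0.191602 / -0.161769 ≈ 1.184417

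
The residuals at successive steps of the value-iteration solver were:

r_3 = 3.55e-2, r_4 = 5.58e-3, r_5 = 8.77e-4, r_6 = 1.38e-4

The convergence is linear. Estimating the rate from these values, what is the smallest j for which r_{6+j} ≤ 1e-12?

Rate ρ ≈ r_6/r_5 = 1.38e-4/8.77e-4 = 0.1574.
After j more steps, r_{6+j} ≈ 1.38e-4·ρ^j; need ρ^j ≤ 1e-12/1.38e-4 = 7.24638e-09.
j ≥ ln(7.24638e-09)/ln(0.1574) = -18.7428/-1.84896 = 10.137.
So 11 more iterations are needed.

11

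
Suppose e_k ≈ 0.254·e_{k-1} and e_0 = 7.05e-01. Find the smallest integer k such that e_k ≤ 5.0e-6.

After k steps, e_k ≈ 7.05e-01·0.254^k.
Need 0.254^k ≤ 5.0e-6/7.05e-01 = 7.0922e-06.
k ≥ ln(7.0922e-06)/ln(0.254) = -11.8565/-1.37042 = 8.652.
Smallest integer k = 9.

9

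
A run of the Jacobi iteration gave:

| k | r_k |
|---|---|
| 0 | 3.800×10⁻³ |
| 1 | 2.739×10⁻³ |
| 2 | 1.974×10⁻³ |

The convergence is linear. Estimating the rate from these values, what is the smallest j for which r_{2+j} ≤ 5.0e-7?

Rate ρ ≈ r_2/r_1 = 1.974×10⁻³/2.739×10⁻³ = 0.7207.
After j more steps, r_{2+j} ≈ 1.974×10⁻³·ρ^j; need ρ^j ≤ 5.0e-7/1.974×10⁻³ = 0.000253293.
j ≥ ln(0.000253293)/ln(0.7207) = -8.2810/-0.32753 = 25.283.
So 26 more iterations are needed.

26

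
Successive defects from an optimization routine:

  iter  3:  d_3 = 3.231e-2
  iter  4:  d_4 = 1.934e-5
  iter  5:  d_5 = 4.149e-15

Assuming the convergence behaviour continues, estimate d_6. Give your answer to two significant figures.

First estimate the order: p ≈ ln(d_5/d_4) / ln(d_4/d_3) = ln(4.149e-15/1.934e-5)/ln(1.934e-5/3.231e-2) = ln(2.14529e-10)/ln(0.000598576) ≈ 3.0000.
Then d_6 ≈ d_5·(d_5/d_4)^p = 4.149e-15·(2.14529e-10)^3.0000 = 4.149e-15·9.8732e-30 ≈ 4.096e-44.

4.1e-44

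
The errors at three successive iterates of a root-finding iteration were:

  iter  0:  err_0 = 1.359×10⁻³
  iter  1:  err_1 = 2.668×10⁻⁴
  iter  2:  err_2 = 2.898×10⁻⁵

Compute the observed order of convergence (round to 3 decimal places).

p ≈ ln(err_2/err_1) / ln(err_1/err_0)
  = ln(2.898×10⁻⁵/2.668×10⁻⁴) / ln(2.668×10⁻⁴/1.359×10⁻³)
  = ln(0.108621) / ln(0.196321)
  = -2.219891 / -1.628004 ≈ 1.363566

1.364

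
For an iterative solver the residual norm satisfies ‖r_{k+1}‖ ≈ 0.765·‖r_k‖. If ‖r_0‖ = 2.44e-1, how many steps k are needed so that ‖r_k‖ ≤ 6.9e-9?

After k steps, ‖r_k‖ ≈ 2.44e-1·0.765^k.
Need 0.765^k ≤ 6.9e-9/2.44e-1 = 2.82787e-08.
k ≥ ln(2.82787e-08)/ln(0.765) = -17.3812/-0.26788 = 64.884.
Smallest integer k = 65.

65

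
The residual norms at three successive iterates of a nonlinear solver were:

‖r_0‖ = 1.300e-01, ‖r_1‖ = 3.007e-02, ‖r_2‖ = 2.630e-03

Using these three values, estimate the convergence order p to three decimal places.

1.664

p ≈ ln(‖r_2‖/‖r_1‖) / ln(‖r_1‖/‖r_0‖)
  = ln(2.630e-03/3.007e-02) / ln(3.007e-02/1.300e-01)
  = ln(0.0874626) / ln(0.231308)
  = -2.436544 / -1.464005 ≈ 1.664300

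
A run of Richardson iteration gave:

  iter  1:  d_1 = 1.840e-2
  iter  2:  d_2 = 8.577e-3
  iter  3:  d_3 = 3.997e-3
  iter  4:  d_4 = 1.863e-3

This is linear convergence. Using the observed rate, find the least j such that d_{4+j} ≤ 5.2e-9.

17

Rate ρ ≈ d_4/d_3 = 1.863e-3/3.997e-3 = 0.4661.
After j more steps, d_{4+j} ≈ 1.863e-3·ρ^j; need ρ^j ≤ 5.2e-9/1.863e-3 = 2.7912e-06.
j ≥ ln(2.7912e-06)/ln(0.4661) = -12.7890/-0.76336 = 16.754.
So 17 more iterations are needed.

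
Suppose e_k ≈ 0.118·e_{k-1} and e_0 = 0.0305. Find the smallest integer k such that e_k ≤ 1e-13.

After k steps, e_k ≈ 0.0305·0.118^k.
Need 0.118^k ≤ 1e-13/0.0305 = 3.27869e-12.
k ≥ ln(3.27869e-12)/ln(0.118) = -26.4436/-2.13707 = 12.374.
Smallest integer k = 13.

13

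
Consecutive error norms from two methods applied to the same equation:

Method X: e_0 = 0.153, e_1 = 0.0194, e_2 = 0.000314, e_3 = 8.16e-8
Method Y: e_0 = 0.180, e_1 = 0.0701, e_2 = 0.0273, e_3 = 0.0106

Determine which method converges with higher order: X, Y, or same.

X

Method X: p ≈ ln(8.16e-8/0.000314)/ln(0.000314/0.0194) ≈ 2.00.
Method Y: p ≈ ln(0.0106/0.0273)/ln(0.0273/0.0701) ≈ 1.00.
Method X has the higher order (≈2.0 vs ≈1.0).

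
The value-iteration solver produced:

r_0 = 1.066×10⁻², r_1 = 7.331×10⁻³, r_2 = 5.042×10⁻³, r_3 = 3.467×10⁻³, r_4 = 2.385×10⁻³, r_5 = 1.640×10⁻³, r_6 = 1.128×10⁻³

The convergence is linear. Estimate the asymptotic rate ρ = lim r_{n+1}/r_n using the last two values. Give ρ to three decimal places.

0.688

ρ ≈ r_6/r_5 = 1.128×10⁻³/1.640×10⁻³ = 0.68780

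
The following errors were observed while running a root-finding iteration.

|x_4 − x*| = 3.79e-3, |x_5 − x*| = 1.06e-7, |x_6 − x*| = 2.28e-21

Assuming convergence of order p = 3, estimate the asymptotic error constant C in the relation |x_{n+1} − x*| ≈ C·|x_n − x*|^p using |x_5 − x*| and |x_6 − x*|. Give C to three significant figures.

C ≈ |x_6 − x*| / |x_5 − x*|^3
  = 2.28e-21 / (1.06e-7)^3
  = 2.28e-21 / 1.19102e-21 ≈ 1.9143

1.91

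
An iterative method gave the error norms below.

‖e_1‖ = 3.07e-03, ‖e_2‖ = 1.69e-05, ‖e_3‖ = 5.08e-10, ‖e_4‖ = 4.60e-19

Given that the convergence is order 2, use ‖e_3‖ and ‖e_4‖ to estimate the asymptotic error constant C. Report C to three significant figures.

C ≈ ‖e_4‖ / ‖e_3‖^2
  = 4.60e-19 / (5.08e-10)^2
  = 4.60e-19 / 2.58064e-19 ≈ 1.7825

1.78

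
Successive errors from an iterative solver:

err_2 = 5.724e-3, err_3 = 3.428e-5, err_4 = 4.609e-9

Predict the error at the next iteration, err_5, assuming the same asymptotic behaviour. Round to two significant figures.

First estimate the order: p ≈ ln(err_4/err_3) / ln(err_3/err_2) = ln(4.609e-9/3.428e-5)/ln(3.428e-5/5.724e-3) = ln(0.000134452)/ln(0.00598882) ≈ 1.7418.
Then err_5 ≈ err_4·(err_4/err_3)^p = 4.609e-9·(0.000134452)^1.7418 = 4.609e-9·1.80609e-07 ≈ 8.324e-16.

8.3e-16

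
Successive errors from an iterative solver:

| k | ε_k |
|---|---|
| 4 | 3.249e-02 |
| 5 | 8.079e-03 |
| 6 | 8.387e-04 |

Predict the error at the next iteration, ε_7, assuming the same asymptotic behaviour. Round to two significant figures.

2.1e-5

First estimate the order: p ≈ ln(ε_6/ε_5) / ln(ε_5/ε_4) = ln(8.387e-04/8.079e-03)/ln(8.079e-03/3.249e-02) = ln(0.103812)/ln(0.248661) ≈ 1.6277.
Then ε_7 ≈ ε_6·(ε_6/ε_5)^p = 8.387e-04·(0.103812)^1.6277 = 8.387e-04·0.0250464 ≈ 2.101e-05.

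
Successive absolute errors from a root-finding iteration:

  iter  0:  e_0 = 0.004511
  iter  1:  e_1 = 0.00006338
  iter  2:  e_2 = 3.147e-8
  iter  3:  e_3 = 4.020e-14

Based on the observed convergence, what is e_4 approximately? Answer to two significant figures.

First estimate the order: p ≈ ln(e_3/e_2) / ln(e_2/e_1) = ln(4.020e-14/3.147e-8)/ln(3.147e-8/0.00006338) = ln(1.27741e-06)/ln(0.000496529) ≈ 1.7838.
Then e_4 ≈ e_3·(e_3/e_2)^p = 4.020e-14·(1.27741e-06)^1.7838 = 4.020e-14·3.06812e-11 ≈ 1.233e-24.

1.2e-24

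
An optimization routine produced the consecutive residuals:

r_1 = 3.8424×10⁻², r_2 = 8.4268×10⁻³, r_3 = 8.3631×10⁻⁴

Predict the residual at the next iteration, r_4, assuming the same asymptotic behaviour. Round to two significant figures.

First estimate the order: p ≈ ln(r_3/r_2) / ln(r_2/r_1) = ln(8.3631×10⁻⁴/8.4268×10⁻³)/ln(8.4268×10⁻³/3.8424×10⁻²) = ln(0.0992441)/ln(0.219311) ≈ 1.5226.
Then r_4 ≈ r_3·(r_3/r_2)^p = 8.3631×10⁻⁴·(0.0992441)^1.5226 = 8.3631×10⁻⁴·0.0296744 ≈ 2.482e-05.

2.5e-5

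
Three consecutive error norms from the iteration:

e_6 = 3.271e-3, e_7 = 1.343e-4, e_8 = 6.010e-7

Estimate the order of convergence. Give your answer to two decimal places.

1.69

p ≈ ln(e_8/e_7) / ln(e_7/e_6)
  = ln(6.010e-7/1.343e-4) / ln(1.343e-4/3.271e-3)
  = ln(0.00447506) / ln(0.0410578)
  = -5.40924 / -3.19277 ≈ 1.69422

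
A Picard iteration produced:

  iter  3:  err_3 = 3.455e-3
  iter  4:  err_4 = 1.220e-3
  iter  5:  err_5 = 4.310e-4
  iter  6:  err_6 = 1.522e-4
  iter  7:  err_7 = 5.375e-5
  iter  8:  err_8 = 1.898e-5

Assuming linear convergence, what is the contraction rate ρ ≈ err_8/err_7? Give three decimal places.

0.353

ρ ≈ err_8/err_7 = 1.898e-5/5.375e-5 = 0.35312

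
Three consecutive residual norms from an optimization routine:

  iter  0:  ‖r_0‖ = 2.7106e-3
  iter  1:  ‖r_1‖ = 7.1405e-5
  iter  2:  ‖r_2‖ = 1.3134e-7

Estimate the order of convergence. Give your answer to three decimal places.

1.732

p ≈ ln(‖r_2‖/‖r_1‖) / ln(‖r_1‖/‖r_0‖)
  = ln(1.3134e-7/7.1405e-5) / ln(7.1405e-5/2.7106e-3)
  = ln(0.00183937) / ln(0.0263429)
  = -6.298332 / -3.636556 ≈ 1.731950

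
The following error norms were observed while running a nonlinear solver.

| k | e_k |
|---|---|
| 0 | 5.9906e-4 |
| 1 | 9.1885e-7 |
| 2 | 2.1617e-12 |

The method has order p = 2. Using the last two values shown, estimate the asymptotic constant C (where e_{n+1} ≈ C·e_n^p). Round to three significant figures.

2.56

C ≈ e_2 / e_1^2
  = 2.1617e-12 / (9.1885e-7)^2
  = 2.1617e-12 / 8.44285e-13 ≈ 2.5604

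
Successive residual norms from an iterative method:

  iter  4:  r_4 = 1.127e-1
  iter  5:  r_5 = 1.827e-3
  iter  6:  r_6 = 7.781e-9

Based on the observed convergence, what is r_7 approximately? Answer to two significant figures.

6.0e-25

First estimate the order: p ≈ ln(r_6/r_5) / ln(r_5/r_4) = ln(7.781e-9/1.827e-3)/ln(1.827e-3/1.127e-1) = ln(4.25889e-06)/ln(0.0162112) ≈ 3.0001.
Then r_7 ≈ r_6·(r_6/r_5)^p = 7.781e-9·(4.25889e-06)^3.0001 = 7.781e-9·7.71529e-17 ≈ 6.003e-25.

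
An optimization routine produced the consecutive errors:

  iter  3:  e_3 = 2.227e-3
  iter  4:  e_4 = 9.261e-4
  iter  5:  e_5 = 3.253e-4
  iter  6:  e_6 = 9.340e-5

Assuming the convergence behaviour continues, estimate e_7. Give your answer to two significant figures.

First estimate the order: p ≈ ln(e_6/e_5) / ln(e_5/e_4) = ln(9.340e-5/3.253e-4)/ln(3.253e-4/9.261e-4) = ln(0.28712)/ln(0.351258) ≈ 1.1927.
Then e_7 ≈ e_6·(e_6/e_5)^p = 9.340e-5·(0.28712)^1.1927 = 9.340e-5·0.225752 ≈ 2.109e-05.

2.1e-5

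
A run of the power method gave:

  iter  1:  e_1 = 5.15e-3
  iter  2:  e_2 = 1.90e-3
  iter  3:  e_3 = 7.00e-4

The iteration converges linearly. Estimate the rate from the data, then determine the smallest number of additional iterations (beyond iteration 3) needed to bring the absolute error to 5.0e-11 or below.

Rate ρ ≈ e_3/e_2 = 7.00e-4/1.90e-3 = 0.3684.
After j more steps, e_{3+j} ≈ 7.00e-4·ρ^j; need ρ^j ≤ 5.0e-11/7.00e-4 = 7.14286e-08.
j ≥ ln(7.14286e-08)/ln(0.3684) = -16.4546/-0.99859 = 16.478.
So 17 more iterations are needed.

17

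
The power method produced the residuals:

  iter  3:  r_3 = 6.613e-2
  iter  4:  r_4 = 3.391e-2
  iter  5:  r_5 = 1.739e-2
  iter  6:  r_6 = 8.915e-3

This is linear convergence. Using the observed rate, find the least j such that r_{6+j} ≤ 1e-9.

Rate ρ ≈ r_6/r_5 = 8.915e-3/1.739e-2 = 0.5127.
After j more steps, r_{6+j} ≈ 8.915e-3·ρ^j; need ρ^j ≤ 1e-9/8.915e-3 = 1.1217e-07.
j ≥ ln(1.1217e-07)/ln(0.5127) = -16.0033/-0.66806 = 23.955.
So 24 more iterations are needed.

24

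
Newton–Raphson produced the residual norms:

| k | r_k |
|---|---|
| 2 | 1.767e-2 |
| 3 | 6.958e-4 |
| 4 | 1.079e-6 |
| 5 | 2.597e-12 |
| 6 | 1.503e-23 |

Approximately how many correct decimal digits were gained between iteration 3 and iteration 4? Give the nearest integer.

Digits gained ≈ log₁₀(r_3/r_4) = log₁₀(6.958e-4/1.079e-6) = log₁₀(644.856) ≈ 2.809.

3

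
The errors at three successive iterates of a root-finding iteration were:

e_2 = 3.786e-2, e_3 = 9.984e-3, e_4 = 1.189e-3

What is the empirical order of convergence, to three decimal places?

p ≈ ln(e_4/e_3) / ln(e_3/e_2)
  = ln(1.189e-3/9.984e-3) / ln(9.984e-3/3.786e-2)
  = ln(0.119091) / ln(0.263708)
  = -2.127867 / -1.332913 ≈ 1.596404

1.596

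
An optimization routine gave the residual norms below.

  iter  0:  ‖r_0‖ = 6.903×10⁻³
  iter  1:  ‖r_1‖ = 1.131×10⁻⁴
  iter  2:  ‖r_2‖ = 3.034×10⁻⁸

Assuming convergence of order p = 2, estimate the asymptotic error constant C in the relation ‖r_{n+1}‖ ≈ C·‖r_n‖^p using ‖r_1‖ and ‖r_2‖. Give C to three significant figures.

C ≈ ‖r_2‖ / ‖r_1‖^2
  = 3.034×10⁻⁸ / (1.131×10⁻⁴)^2
  = 3.034×10⁻⁸ / 1.27916e-08 ≈ 2.3719

2.37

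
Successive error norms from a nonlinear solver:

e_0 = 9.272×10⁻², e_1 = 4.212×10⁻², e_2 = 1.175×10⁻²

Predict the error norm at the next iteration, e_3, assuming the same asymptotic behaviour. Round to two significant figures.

1.5e-3

First estimate the order: p ≈ ln(e_2/e_1) / ln(e_1/e_0) = ln(1.175×10⁻²/4.212×10⁻²)/ln(4.212×10⁻²/9.272×10⁻²) = ln(0.278965)/ln(0.454271) ≈ 1.6180.
Then e_3 ≈ e_2·(e_2/e_1)^p = 1.175×10⁻²·(0.278965)^1.6180 = 1.175×10⁻²·0.126736 ≈ 0.001489.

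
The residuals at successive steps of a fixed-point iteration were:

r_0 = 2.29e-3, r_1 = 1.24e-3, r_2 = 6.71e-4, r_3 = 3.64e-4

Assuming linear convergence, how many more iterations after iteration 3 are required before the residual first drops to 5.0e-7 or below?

Rate ρ ≈ r_3/r_2 = 3.64e-4/6.71e-4 = 0.5425.
After j more steps, r_{3+j} ≈ 3.64e-4·ρ^j; need ρ^j ≤ 5.0e-7/3.64e-4 = 0.00137363.
j ≥ ln(0.00137363)/ln(0.5425) = -6.5903/-0.61157 = 10.776.
So 11 more iterations are needed.

11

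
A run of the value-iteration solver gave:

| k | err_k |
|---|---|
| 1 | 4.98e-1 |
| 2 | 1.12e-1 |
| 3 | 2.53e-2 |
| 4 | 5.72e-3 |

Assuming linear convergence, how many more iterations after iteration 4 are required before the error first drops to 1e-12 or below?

Rate ρ ≈ err_4/err_3 = 5.72e-3/2.53e-2 = 0.2261.
After j more steps, err_{4+j} ≈ 5.72e-3·ρ^j; need ρ^j ≤ 1e-12/5.72e-3 = 1.74825e-10.
j ≥ ln(1.74825e-10)/ln(0.2261) = -22.4672/-1.48678 = 15.111.
So 16 more iterations are needed.

16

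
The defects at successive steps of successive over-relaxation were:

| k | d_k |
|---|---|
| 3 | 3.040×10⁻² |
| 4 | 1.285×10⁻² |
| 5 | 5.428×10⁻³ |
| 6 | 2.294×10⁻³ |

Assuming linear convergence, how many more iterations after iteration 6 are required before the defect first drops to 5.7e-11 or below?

21

Rate ρ ≈ d_6/d_5 = 2.294×10⁻³/5.428×10⁻³ = 0.4226.
After j more steps, d_{6+j} ≈ 2.294×10⁻³·ρ^j; need ρ^j ≤ 5.7e-11/2.294×10⁻³ = 2.48474e-08.
j ≥ ln(2.48474e-08)/ln(0.4226) = -17.5105/-0.86133 = 20.330.
So 21 more iterations are needed.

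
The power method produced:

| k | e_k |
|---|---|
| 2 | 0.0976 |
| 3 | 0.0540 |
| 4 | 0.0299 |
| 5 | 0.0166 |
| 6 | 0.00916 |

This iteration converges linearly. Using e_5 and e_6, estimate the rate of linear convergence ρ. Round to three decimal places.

ρ ≈ e_6/e_5 = 0.00916/0.0166 = 0.55181

0.552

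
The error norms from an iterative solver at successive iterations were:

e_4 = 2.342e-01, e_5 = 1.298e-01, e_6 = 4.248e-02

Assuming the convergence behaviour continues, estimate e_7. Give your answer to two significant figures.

5.1e-3

First estimate the order: p ≈ ln(e_6/e_5) / ln(e_5/e_4) = ln(4.248e-02/1.298e-01)/ln(1.298e-01/2.342e-01) = ln(0.327273)/ln(0.554227) ≈ 1.8926.
Then e_7 ≈ e_6·(e_6/e_5)^p = 4.248e-02·(0.327273)^1.8926 = 4.248e-02·0.120759 ≈ 0.00513.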